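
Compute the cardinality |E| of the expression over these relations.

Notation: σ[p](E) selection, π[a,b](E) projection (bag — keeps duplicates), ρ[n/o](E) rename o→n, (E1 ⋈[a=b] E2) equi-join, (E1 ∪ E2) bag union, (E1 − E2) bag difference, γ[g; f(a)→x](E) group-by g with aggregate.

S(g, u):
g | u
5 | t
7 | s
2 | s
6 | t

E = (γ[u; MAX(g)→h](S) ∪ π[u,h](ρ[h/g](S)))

Stepwise |·|:
  S → 4
  γ[u; MAX(g)→h](S) → 2
  S → 4
  ρ[h/g](S) → 4
  π[u,h](ρ[h/g](S)) → 4
  (γ[u; MAX(g)→h](S) ∪ π[u,h](ρ[h/g](S))) → 6

|E| = 6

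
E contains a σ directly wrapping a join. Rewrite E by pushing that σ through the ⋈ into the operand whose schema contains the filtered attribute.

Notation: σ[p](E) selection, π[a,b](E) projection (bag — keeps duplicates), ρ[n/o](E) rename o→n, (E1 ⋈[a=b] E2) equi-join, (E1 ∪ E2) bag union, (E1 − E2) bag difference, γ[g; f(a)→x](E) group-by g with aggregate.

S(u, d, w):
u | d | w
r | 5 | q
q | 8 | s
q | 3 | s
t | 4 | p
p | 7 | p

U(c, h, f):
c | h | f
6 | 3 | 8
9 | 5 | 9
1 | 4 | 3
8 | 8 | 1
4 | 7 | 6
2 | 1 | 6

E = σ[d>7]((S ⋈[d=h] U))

σ filters on d, owned by the left side.
E' = (σ[d>7](S) ⋈[d=h] U)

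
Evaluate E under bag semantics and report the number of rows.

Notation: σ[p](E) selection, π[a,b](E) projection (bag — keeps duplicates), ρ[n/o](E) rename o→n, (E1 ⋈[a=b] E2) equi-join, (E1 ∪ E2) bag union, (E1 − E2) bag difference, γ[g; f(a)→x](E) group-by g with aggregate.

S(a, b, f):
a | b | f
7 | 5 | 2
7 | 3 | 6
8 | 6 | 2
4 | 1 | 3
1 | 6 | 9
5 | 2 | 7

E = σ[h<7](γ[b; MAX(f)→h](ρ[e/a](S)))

Row counts bottom-up:
  S → 6
  ρ[e/a](S) → 6
  γ[b; MAX(f)→h](ρ[e/a](S)) → 5
  σ[h<7](γ[b; MAX(f)→h](ρ[e/a](S))) → 3

|E| = 3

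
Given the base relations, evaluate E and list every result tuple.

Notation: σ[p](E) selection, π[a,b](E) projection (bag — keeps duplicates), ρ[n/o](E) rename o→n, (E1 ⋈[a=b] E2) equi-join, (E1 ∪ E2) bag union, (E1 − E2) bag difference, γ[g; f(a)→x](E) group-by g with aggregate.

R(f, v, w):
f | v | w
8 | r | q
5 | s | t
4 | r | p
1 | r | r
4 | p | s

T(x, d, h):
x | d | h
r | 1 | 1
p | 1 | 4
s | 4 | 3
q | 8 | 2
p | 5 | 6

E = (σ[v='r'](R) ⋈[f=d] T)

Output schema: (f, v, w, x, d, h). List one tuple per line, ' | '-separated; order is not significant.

Per-node cardinality:
  R → 5
  σ[v='r'](R) → 3
  T → 5
  (σ[v='r'](R) ⋈[f=d] T) → 4

== RESULT ==
f | v | w | x | d | h
1 | r | r | p | 1 | 4
1 | r | r | r | 1 | 1
4 | r | p | s | 4 | 3
8 | r | q | q | 8 | 2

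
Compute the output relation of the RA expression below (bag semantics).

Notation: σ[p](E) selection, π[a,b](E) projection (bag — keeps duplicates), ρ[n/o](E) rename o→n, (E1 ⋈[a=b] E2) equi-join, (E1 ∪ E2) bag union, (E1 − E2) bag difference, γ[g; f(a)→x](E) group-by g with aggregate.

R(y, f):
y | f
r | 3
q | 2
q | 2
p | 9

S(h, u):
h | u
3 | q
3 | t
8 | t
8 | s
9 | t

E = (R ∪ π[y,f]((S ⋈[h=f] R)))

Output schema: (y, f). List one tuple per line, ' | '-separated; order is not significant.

Subexpression sizes:
  R → 4
  S → 5
  R → 4
  (S ⋈[h=f] R) → 3
  π[y,f]((S ⋈[h=f] R)) → 3
  (R ∪ π[y,f]((S ⋈[h=f] R))) → 7

== RESULT ==
y | f
p | 9
p | 9
q | 2
q | 2
r | 3
r | 3
r | 3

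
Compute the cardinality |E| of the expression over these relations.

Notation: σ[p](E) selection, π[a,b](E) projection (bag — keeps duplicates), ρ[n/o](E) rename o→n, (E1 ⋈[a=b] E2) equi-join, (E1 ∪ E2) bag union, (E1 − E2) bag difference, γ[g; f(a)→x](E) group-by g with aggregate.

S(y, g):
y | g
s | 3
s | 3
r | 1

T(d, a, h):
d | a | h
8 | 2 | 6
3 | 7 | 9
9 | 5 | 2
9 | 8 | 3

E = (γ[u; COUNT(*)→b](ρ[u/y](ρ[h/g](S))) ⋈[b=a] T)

Stepwise |·|:
  S → 3
  ρ[h/g](S) → 3
  ρ[u/y](ρ[h/g](S)) → 3
  γ[u; COUNT(*)→b](ρ[u/y](ρ[h/g](S))) → 2
  T → 4
  (γ[u; COUNT(*)→b](ρ[u/y](ρ[h/g](S))) ⋈[b=a] T) → 1

|E| = 1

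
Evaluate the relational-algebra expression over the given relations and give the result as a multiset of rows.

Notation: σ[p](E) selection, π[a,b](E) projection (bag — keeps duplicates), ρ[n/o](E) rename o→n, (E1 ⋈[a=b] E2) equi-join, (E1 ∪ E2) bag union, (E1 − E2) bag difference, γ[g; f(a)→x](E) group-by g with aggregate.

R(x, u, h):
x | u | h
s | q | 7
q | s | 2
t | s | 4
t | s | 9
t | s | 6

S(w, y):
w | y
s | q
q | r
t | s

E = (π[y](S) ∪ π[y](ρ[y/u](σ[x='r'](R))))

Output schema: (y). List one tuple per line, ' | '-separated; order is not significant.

Stepwise |·|:
  S → 3
  π[y](S) → 3
  R → 5
  σ[x='r'](R) → 0
  ρ[y/u](σ[x='r'](R)) → 0
  π[y](ρ[y/u](σ[x='r'](R))) → 0
  (π[y](S) ∪ π[y](ρ[y/u](σ[x='r'](R)))) → 3

== RESULT ==
y
q
r
s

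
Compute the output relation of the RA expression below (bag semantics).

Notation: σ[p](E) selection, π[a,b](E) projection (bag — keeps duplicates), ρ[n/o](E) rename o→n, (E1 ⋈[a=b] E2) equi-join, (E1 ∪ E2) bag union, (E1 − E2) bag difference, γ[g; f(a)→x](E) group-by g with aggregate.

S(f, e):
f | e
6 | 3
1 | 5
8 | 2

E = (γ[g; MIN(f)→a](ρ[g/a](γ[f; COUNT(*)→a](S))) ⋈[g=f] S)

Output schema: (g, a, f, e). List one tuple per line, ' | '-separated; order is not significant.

Row counts bottom-up:
  S → 3
  γ[f; COUNT(*)→a](S) → 3
  ρ[g/a](γ[f; COUNT(*)→a](S)) → 3
  γ[g; MIN(f)→a](ρ[g/a](γ[f; COUNT(*)→a](S))) → 1
  S → 3
  (γ[g; MIN(f)→a](ρ[g/a](γ[f; COUNT(*)→a](S))) ⋈[g=f] S) → 1

== RESULT ==
g | a | f | e
1 | 1 | 1 | 5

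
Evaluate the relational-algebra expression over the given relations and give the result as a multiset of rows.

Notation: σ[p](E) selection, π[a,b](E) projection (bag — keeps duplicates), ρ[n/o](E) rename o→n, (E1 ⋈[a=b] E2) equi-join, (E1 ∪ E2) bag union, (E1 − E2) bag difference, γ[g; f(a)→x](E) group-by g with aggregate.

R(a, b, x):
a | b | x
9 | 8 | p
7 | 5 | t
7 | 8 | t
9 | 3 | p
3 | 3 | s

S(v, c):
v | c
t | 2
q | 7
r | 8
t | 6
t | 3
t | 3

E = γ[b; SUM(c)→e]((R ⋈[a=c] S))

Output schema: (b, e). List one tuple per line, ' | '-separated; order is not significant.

Subexpression sizes:
  R → 5
  S → 6
  (R ⋈[a=c] S) → 4
  γ[b; SUM(c)→e]((R ⋈[a=c] S)) → 3

== RESULT ==
b | e
3 | 6
5 | 7
8 | 7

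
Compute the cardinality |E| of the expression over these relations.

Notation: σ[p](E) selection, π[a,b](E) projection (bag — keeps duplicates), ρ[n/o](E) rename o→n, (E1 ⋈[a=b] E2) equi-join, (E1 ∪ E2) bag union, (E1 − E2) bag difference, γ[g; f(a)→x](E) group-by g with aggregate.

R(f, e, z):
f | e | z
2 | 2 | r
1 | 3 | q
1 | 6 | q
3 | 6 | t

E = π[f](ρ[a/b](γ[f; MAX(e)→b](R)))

Subexpression sizes:
  R → 4
  γ[f; MAX(e)→b](R) → 3
  ρ[a/b](γ[f; MAX(e)→b](R)) → 3
  π[f](ρ[a/b](γ[f; MAX(e)→b](R))) → 3

|E| = 3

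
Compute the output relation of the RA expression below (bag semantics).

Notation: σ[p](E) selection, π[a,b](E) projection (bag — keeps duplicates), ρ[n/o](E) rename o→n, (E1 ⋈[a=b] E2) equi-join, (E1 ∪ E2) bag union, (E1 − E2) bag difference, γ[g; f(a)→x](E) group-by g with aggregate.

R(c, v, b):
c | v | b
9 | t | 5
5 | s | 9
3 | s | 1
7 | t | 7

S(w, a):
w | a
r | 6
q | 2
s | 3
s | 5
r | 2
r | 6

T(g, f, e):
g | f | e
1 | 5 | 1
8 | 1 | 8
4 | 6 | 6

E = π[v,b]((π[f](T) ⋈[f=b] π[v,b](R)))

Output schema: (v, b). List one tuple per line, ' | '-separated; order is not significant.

Row counts bottom-up:
  T → 3
  π[f](T) → 3
  R → 4
  π[v,b](R) → 4
  (π[f](T) ⋈[f=b] π[v,b](R)) → 2
  π[v,b]((π[f](T) ⋈[f=b] π[v,b](R))) → 2

== RESULT ==
v | b
s | 1
t | 5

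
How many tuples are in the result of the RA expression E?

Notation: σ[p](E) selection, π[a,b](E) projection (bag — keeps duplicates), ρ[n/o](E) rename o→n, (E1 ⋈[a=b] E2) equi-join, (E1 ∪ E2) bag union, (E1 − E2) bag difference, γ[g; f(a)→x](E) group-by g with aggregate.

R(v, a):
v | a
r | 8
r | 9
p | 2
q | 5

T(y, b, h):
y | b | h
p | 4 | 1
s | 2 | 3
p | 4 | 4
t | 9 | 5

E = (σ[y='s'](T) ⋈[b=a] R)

Stepwise |·|:
  T → 4
  σ[y='s'](T) → 1
  R → 4
  (σ[y='s'](T) ⋈[b=a] R) → 1

|E| = 1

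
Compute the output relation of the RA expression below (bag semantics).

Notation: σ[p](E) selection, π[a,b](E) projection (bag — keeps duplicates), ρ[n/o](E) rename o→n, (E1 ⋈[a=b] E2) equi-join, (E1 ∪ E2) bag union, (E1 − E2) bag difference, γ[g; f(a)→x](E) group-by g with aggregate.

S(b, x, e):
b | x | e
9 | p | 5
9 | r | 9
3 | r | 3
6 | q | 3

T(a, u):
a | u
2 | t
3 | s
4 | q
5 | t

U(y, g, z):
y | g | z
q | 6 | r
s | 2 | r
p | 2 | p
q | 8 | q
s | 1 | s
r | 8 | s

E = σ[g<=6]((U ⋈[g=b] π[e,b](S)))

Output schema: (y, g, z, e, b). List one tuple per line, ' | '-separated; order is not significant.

Subexpression sizes:
  U → 6
  S → 4
  π[e,b](S) → 4
  (U ⋈[g=b] π[e,b](S)) → 1
  σ[g<=6]((U ⋈[g=b] π[e,b](S))) → 1

== RESULT ==
y | g | z | e | b
q | 6 | r | 3 | 6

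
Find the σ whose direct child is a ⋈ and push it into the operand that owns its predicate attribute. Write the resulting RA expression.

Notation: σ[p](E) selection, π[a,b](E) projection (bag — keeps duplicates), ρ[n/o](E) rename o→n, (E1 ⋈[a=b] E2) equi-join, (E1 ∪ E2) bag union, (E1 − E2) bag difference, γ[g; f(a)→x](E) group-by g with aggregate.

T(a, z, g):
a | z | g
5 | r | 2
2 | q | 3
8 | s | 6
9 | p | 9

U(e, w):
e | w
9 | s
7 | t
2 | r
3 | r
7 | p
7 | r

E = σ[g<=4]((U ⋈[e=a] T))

σ filters on g, owned by the right side.
E' = (U ⋈[e=a] σ[g<=4](T))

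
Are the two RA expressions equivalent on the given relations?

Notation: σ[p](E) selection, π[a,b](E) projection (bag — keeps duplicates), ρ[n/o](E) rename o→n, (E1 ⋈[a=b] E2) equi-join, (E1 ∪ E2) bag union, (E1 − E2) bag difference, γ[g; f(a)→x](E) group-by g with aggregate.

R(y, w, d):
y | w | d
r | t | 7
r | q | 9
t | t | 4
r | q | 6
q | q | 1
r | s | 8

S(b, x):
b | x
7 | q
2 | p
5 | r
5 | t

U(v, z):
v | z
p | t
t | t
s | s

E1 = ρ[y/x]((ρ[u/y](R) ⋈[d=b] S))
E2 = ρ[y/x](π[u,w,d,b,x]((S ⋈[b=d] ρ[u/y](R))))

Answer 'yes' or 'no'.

E1 subexpression sizes:
  R → 6
  ρ[u/y](R) → 6
  S → 4
  (ρ[u/y](R) ⋈[d=b] S) → 1
  ρ[y/x]((ρ[u/y](R) ⋈[d=b] S)) → 1
E2 subexpression sizes:
  S → 4
  R → 6
  ρ[u/y](R) → 6
  (S ⋈[b=d] ρ[u/y](R)) → 1
  π[u,w,d,b,x]((S ⋈[b=d] ρ[u/y](R))) → 1
  ρ[y/x](π[u,w,d,b,x]((S ⋈[b=d] ρ[u/y](R)))) → 1

E1 and E2 produce the same multiset:
u | w | d | b | y
r | t | 7 | 7 | q

yes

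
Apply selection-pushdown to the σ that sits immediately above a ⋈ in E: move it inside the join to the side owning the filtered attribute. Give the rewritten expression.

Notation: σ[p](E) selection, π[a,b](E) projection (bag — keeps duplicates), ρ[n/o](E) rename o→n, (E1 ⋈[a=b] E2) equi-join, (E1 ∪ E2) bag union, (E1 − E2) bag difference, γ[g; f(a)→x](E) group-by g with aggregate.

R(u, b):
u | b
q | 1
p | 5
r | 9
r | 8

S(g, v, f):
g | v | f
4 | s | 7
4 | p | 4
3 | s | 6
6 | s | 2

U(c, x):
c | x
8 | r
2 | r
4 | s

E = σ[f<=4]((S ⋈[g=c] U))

σ filters on f, owned by the left side.
E' = (σ[f<=4](S) ⋈[g=c] U)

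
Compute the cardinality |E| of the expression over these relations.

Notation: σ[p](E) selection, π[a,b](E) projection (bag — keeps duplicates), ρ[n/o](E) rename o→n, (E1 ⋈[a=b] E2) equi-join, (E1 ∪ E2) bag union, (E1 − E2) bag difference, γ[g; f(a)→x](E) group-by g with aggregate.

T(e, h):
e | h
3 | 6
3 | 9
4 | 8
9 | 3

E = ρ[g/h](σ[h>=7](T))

Per-node cardinality:
  T → 4
  σ[h>=7](T) → 2
  ρ[g/h](σ[h>=7](T)) → 2

|E| = 2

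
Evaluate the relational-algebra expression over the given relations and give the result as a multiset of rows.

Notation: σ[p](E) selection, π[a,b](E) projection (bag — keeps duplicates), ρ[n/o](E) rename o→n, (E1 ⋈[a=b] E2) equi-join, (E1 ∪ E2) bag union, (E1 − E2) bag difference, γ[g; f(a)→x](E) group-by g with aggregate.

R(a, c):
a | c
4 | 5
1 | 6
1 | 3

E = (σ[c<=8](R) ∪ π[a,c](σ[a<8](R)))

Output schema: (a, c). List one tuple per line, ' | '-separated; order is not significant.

Stepwise |·|:
  R → 3
  σ[c<=8](R) → 3
  R → 3
  σ[a<8](R) → 3
  π[a,c](σ[a<8](R)) → 3
  (σ[c<=8](R) ∪ π[a,c](σ[a<8](R))) → 6

== RESULT ==
a | c
1 | 3
1 | 3
1 | 6
1 | 6
4 | 5
4 | 5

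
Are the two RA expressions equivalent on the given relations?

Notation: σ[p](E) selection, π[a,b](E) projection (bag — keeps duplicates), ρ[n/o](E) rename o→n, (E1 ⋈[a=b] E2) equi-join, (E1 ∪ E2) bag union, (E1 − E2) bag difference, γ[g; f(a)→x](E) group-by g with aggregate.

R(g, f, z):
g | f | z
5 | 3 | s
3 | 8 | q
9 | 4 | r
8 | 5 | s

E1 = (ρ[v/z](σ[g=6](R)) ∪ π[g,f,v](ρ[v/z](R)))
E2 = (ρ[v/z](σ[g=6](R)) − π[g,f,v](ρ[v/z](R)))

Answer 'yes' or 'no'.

E1 row counts bottom-up:
  R → 4
  σ[g=6](R) → 0
  ρ[v/z](σ[g=6](R)) → 0
  R → 4
  ρ[v/z](R) → 4
  π[g,f,v](ρ[v/z](R)) → 4
  (ρ[v/z](σ[g=6](R)) ∪ π[g,f,v](ρ[v/z](R))) → 4
E2 row counts bottom-up:
  R → 4
  σ[g=6](R) → 0
  ρ[v/z](σ[g=6](R)) → 0
  R → 4
  ρ[v/z](R) → 4
  π[g,f,v](ρ[v/z](R)) → 4
  (ρ[v/z](σ[g=6](R)) − π[g,f,v](ρ[v/z](R))) → 0

E1 result:
g | f | v
3 | 8 | q
5 | 3 | s
8 | 5 | s
9 | 4 | r
E2 result:
g | f | v
(0 rows)
Witness: (9, 4, 'r') appears 1× in E1 but 0× in E2.

no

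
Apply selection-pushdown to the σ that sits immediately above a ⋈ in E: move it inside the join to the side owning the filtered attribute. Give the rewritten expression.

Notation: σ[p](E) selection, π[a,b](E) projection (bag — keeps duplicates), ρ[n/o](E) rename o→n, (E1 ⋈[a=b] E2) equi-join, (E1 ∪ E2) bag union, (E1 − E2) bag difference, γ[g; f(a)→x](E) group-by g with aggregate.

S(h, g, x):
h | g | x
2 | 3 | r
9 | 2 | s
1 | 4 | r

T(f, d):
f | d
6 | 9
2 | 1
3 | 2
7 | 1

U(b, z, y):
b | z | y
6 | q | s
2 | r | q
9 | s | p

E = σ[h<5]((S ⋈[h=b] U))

σ filters on h, owned by the left side.
E' = (σ[h<5](S) ⋈[h=b] U)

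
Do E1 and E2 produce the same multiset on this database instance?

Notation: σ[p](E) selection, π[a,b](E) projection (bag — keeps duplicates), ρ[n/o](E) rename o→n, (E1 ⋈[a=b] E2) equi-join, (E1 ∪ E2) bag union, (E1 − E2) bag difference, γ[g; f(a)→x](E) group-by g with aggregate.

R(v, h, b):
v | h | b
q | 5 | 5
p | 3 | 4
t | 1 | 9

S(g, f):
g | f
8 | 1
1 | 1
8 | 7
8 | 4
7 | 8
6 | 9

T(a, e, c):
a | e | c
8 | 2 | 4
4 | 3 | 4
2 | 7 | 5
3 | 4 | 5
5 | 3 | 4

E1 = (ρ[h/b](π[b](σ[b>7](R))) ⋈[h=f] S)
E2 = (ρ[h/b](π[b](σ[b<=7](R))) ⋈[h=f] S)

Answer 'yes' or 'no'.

E1 per-node cardinality:
  R → 3
  σ[b>7](R) → 1
  π[b](σ[b>7](R)) → 1
  ρ[h/b](π[b](σ[b>7](R))) → 1
  S → 6
  (ρ[h/b](π[b](σ[b>7](R))) ⋈[h=f] S) → 1
E2 per-node cardinality:
  R → 3
  σ[b<=7](R) → 2
  π[b](σ[b<=7](R)) → 2
  ρ[h/b](π[b](σ[b<=7](R))) → 2
  S → 6
  (ρ[h/b](π[b](σ[b<=7](R))) ⋈[h=f] S) → 1

E1 result:
h | g | f
9 | 6 | 9
E2 result:
h | g | f
4 | 8 | 4
Witness: (4, 8, 4) appears 0× in E1 but 1× in E2.

no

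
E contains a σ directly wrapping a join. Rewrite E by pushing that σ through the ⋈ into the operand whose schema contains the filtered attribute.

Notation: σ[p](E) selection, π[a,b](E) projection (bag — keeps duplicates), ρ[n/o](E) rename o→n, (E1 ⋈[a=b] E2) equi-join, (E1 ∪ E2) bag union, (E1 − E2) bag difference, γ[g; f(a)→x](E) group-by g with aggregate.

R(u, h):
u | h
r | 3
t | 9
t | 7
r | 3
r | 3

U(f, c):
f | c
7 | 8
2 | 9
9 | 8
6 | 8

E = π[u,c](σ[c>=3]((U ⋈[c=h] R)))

σ filters on c, owned by the left side.
E' = π[u,c]((σ[c>=3](U) ⋈[c=h] R))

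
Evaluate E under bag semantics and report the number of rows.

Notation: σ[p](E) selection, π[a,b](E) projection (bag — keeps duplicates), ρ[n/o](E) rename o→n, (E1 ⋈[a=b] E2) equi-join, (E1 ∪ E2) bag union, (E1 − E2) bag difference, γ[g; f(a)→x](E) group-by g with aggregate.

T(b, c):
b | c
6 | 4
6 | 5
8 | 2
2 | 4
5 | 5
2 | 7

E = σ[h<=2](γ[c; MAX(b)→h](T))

Subexpression sizes:
  T → 6
  γ[c; MAX(b)→h](T) → 4
  σ[h<=2](γ[c; MAX(b)→h](T)) → 1

|E| = 1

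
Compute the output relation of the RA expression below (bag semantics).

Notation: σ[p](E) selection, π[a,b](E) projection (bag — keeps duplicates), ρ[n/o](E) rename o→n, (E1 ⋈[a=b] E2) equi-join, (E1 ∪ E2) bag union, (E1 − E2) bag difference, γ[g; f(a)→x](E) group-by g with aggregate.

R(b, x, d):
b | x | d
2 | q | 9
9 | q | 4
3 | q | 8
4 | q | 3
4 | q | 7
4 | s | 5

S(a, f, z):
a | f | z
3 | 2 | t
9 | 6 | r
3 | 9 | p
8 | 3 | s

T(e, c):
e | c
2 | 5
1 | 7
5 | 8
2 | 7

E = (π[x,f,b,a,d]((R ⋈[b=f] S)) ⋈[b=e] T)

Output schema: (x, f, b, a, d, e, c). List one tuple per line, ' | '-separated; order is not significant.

Subexpression sizes:
  R → 6
  S → 4
  (R ⋈[b=f] S) → 3
  π[x,f,b,a,d]((R ⋈[b=f] S)) → 3
  T → 4
  (π[x,f,b,a,d]((R ⋈[b=f] S)) ⋈[b=e] T) → 2

== RESULT ==
x | f | b | a | d | e | c
q | 2 | 2 | 3 | 9 | 2 | 5
q | 2 | 2 | 3 | 9 | 2 | 7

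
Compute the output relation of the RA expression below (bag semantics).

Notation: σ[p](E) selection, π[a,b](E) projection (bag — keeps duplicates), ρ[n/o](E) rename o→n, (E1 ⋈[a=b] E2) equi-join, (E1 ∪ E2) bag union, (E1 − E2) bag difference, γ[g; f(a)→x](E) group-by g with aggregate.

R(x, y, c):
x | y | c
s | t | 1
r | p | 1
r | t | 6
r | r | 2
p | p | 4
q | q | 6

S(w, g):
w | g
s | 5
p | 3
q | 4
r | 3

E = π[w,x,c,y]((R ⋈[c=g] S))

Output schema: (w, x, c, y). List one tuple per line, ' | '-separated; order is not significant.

Subexpression sizes:
  R → 6
  S → 4
  (R ⋈[c=g] S) → 1
  π[w,x,c,y]((R ⋈[c=g] S)) → 1

== RESULT ==
w | x | c | y
q | p | 4 | p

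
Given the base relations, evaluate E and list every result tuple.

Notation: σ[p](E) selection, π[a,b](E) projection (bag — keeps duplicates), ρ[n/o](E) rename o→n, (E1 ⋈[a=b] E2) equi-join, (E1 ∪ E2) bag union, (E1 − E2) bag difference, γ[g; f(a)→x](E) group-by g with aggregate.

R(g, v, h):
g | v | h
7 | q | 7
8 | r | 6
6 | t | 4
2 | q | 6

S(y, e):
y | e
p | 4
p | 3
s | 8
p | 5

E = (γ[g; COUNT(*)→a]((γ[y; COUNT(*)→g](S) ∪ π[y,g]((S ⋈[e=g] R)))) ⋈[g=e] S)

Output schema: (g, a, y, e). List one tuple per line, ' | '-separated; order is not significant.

Per-node cardinality:
  S → 4
  γ[y; COUNT(*)→g](S) → 2
  S → 4
  R → 4
  (S ⋈[e=g] R) → 1
  π[y,g]((S ⋈[e=g] R)) → 1
  (γ[y; COUNT(*)→g](S) ∪ π[y,g]((S ⋈[e=g] R))) → 3
  γ[g; COUNT(*)→a]((γ[y; COUNT(*)→g](S) ∪ π[y,g]((S ⋈[e=g] R)))) → 3
  S → 4
  (γ[g; COUNT(*)→a]((γ[y; COUNT(*)→g](S) ∪ π[y,g]((S ⋈[e=g] R)))) ⋈[g=e] S) → 2

== RESULT ==
g | a | y | e
3 | 1 | p | 3
8 | 1 | s | 8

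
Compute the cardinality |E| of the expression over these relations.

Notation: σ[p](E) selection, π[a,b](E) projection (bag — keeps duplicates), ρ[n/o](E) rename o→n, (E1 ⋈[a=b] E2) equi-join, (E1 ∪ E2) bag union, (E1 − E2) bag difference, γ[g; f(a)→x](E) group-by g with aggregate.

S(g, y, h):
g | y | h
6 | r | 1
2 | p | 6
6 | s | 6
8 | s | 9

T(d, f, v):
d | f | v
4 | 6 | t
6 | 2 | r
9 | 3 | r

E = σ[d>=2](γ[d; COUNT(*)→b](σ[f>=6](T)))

Subexpression sizes:
  T → 3
  σ[f>=6](T) → 1
  γ[d; COUNT(*)→b](σ[f>=6](T)) → 1
  σ[d>=2](γ[d; COUNT(*)→b](σ[f>=6](T))) → 1

|E| = 1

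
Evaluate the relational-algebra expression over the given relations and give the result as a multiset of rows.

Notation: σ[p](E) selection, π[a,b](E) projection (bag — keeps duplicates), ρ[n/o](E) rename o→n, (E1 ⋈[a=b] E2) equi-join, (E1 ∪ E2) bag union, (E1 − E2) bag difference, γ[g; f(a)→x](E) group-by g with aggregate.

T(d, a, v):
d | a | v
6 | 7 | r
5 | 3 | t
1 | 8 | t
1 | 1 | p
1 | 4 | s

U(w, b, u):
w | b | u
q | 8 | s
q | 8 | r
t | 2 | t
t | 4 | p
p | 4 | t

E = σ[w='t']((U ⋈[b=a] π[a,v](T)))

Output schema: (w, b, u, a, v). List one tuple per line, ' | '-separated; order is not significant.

Row counts bottom-up:
  U → 5
  T → 5
  π[a,v](T) → 5
  (U ⋈[b=a] π[a,v](T)) → 4
  σ[w='t']((U ⋈[b=a] π[a,v](T))) → 1

== RESULT ==
w | b | u | a | v
t | 4 | p | 4 | s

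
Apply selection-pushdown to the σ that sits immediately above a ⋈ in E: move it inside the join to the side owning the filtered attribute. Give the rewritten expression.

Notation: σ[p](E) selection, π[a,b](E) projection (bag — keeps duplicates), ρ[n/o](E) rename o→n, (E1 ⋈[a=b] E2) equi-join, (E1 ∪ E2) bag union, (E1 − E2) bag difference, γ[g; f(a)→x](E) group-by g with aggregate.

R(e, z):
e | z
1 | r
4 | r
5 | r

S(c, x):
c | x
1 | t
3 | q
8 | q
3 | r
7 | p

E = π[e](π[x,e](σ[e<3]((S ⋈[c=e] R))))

σ filters on e, owned by the right side.
E' = π[e](π[x,e]((S ⋈[c=e] σ[e<3](R))))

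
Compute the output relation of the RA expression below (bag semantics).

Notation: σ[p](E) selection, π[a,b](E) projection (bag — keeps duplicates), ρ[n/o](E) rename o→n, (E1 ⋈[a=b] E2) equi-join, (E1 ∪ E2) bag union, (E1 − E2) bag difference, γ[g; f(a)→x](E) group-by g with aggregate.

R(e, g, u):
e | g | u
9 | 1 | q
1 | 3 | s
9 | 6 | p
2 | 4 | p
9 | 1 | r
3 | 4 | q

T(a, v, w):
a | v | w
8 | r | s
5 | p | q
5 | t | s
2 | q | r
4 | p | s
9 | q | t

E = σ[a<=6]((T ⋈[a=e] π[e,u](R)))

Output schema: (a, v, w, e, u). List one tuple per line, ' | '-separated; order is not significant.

Subexpression sizes:
  T → 6
  R → 6
  π[e,u](R) → 6
  (T ⋈[a=e] π[e,u](R)) → 4
  σ[a<=6]((T ⋈[a=e] π[e,u](R))) → 1

== RESULT ==
a | v | w | e | u
2 | q | r | 2 | p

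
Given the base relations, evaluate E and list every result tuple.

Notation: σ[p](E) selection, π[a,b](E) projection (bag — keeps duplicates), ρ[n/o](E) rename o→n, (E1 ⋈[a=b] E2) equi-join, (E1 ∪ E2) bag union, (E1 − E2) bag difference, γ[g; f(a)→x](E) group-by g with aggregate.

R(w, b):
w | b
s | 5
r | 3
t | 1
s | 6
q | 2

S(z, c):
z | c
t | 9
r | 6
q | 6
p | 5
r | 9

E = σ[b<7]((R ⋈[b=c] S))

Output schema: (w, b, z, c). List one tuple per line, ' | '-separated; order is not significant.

Row counts bottom-up:
  R → 5
  S → 5
  (R ⋈[b=c] S) → 3
  σ[b<7]((R ⋈[b=c] S)) → 3

== RESULT ==
w | b | z | c
s | 5 | p | 5
s | 6 | q | 6
s | 6 | r | 6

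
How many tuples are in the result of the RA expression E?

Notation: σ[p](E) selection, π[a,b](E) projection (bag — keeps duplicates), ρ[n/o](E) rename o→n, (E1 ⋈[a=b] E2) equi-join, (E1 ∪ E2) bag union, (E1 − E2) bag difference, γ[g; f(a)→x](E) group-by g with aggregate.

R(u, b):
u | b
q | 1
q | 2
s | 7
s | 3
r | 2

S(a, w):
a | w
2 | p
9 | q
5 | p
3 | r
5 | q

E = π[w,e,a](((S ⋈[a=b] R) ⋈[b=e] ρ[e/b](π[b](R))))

Per-node cardinality:
  S → 5
  R → 5
  (S ⋈[a=b] R) → 3
  R → 5
  π[b](R) → 5
  ρ[e/b](π[b](R)) → 5
  ((S ⋈[a=b] R) ⋈[b=e] ρ[e/b](π[b](R))) → 5
  π[w,e,a](((S ⋈[a=b] R) ⋈[b=e] ρ[e/b](π[b](R)))) → 5

|E| = 5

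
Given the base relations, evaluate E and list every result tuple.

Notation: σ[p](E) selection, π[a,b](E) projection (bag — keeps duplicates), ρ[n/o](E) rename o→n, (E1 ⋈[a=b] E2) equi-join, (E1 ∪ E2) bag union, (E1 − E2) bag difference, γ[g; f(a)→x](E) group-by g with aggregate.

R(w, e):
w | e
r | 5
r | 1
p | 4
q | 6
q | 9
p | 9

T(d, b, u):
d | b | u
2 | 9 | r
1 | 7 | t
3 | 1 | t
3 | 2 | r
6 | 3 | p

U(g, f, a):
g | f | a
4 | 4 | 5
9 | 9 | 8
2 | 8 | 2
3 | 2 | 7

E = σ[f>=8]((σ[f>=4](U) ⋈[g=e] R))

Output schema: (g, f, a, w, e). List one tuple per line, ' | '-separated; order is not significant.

Stepwise |·|:
  U → 4
  σ[f>=4](U) → 3
  R → 6
  (σ[f>=4](U) ⋈[g=e] R) → 3
  σ[f>=8]((σ[f>=4](U) ⋈[g=e] R)) → 2

== RESULT ==
g | f | a | w | e
9 | 9 | 8 | p | 9
9 | 9 | 8 | q | 9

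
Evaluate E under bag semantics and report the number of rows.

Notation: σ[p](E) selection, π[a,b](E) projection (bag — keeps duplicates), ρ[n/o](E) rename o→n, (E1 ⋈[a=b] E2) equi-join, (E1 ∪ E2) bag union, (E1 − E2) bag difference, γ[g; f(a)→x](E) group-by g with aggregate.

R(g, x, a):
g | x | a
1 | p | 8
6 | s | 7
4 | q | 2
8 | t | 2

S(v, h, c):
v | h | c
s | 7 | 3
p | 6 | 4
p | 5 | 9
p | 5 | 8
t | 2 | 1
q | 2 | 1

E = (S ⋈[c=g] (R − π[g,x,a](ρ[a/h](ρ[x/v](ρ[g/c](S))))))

Subexpression sizes:
  S → 6
  R → 4
  S → 6
  ρ[g/c](S) → 6
  ρ[x/v](ρ[g/c](S)) → 6
  ρ[a/h](ρ[x/v](ρ[g/c](S))) → 6
  π[g,x,a](ρ[a/h](ρ[x/v](ρ[g/c](S)))) → 6
  (R − π[g,x,a](ρ[a/h](ρ[x/v](ρ[g/c](S))))) → 4
  (S ⋈[c=g] (R − π[g,x,a](ρ[a/h](ρ[x/v](ρ[g/c](S)))))) → 4

|E| = 4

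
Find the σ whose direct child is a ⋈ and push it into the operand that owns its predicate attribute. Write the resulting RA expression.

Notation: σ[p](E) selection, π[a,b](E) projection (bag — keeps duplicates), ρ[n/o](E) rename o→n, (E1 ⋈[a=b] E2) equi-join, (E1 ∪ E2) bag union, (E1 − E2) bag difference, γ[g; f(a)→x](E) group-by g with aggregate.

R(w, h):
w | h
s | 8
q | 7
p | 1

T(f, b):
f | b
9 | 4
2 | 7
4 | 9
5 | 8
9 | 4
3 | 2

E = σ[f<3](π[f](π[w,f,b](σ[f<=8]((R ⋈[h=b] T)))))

σ filters on f, owned by the right side.
E' = σ[f<3](π[f](π[w,f,b]((R ⋈[h=b] σ[f<=8](T)))))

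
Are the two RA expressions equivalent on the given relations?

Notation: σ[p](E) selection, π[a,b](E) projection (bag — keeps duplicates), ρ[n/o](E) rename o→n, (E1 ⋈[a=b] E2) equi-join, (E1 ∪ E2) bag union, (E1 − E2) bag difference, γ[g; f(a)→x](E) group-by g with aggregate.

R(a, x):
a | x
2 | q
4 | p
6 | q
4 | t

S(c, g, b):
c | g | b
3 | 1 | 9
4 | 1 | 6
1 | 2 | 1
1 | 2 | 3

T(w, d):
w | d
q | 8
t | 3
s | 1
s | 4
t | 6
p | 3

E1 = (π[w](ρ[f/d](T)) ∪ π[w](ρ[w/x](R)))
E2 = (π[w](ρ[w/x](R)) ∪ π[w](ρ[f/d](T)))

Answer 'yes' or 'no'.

E1 per-node cardinality:
  T → 6
  ρ[f/d](T) → 6
  π[w](ρ[f/d](T)) → 6
  R → 4
  ρ[w/x](R) → 4
  π[w](ρ[w/x](R)) → 4
  (π[w](ρ[f/d](T)) ∪ π[w](ρ[w/x](R))) → 10
E2 per-node cardinality:
  R → 4
  ρ[w/x](R) → 4
  π[w](ρ[w/x](R)) → 4
  T → 6
  ρ[f/d](T) → 6
  π[w](ρ[f/d](T)) → 6
  (π[w](ρ[w/x](R)) ∪ π[w](ρ[f/d](T))) → 10

E1 and E2 produce the same multiset:
w
p
p
q
q
q
s
s
t
t
t

yes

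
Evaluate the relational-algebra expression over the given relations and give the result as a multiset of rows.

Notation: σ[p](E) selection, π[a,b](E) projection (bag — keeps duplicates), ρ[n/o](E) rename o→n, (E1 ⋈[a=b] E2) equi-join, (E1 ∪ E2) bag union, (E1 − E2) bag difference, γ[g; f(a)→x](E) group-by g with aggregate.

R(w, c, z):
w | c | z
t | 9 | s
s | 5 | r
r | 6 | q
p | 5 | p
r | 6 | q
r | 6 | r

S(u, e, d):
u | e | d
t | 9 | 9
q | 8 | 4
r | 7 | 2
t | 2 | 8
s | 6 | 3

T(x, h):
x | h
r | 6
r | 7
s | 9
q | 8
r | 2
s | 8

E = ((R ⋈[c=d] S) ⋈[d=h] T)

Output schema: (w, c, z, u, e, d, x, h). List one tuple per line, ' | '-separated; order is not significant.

Row counts bottom-up:
  R → 6
  S → 5
  (R ⋈[c=d] S) → 1
  T → 6
  ((R ⋈[c=d] S) ⋈[d=h] T) → 1

== RESULT ==
w | c | z | u | e | d | x | h
t | 9 | s | t | 9 | 9 | s | 9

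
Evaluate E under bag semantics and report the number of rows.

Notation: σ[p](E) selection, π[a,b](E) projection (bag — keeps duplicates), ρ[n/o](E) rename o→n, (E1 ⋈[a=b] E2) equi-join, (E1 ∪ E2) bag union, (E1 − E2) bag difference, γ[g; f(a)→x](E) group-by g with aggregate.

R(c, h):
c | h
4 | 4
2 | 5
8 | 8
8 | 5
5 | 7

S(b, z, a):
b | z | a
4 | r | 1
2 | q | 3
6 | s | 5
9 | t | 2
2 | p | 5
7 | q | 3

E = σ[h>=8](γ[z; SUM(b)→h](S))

Per-node cardinality:
  S → 6
  γ[z; SUM(b)→h](S) → 5
  σ[h>=8](γ[z; SUM(b)→h](S)) → 2

|E| = 2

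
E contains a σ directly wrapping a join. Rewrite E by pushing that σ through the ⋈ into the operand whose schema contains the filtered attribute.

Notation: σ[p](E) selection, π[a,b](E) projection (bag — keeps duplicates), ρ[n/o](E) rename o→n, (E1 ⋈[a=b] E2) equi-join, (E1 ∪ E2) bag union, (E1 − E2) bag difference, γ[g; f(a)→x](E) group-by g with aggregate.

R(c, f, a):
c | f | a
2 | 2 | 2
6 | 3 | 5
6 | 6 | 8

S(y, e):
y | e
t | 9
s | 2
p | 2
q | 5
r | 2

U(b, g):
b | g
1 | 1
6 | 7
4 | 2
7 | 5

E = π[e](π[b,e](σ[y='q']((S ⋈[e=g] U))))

σ filters on y, owned by the left side.
E' = π[e](π[b,e]((σ[y='q'](S) ⋈[e=g] U)))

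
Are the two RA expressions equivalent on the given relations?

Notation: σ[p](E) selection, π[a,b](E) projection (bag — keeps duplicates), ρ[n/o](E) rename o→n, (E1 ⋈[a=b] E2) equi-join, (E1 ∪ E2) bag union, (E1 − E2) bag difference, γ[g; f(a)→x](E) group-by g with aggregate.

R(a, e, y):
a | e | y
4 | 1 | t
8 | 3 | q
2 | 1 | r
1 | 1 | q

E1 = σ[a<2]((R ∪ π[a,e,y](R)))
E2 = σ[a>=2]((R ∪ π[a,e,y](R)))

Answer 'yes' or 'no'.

E1 subexpression sizes:
  R → 4
  R → 4
  π[a,e,y](R) → 4
  (R ∪ π[a,e,y](R)) → 8
  σ[a<2]((R ∪ π[a,e,y](R))) → 2
E2 subexpression sizes:
  R → 4
  R → 4
  π[a,e,y](R) → 4
  (R ∪ π[a,e,y](R)) → 8
  σ[a>=2]((R ∪ π[a,e,y](R))) → 6

E1 result:
a | e | y
1 | 1 | q
1 | 1 | q
E2 result:
a | e | y
2 | 1 | r
2 | 1 | r
4 | 1 | t
4 | 1 | t
8 | 3 | q
8 | 3 | q
Witness: (2, 1, 'r') appears 0× in E1 but 2× in E2.

no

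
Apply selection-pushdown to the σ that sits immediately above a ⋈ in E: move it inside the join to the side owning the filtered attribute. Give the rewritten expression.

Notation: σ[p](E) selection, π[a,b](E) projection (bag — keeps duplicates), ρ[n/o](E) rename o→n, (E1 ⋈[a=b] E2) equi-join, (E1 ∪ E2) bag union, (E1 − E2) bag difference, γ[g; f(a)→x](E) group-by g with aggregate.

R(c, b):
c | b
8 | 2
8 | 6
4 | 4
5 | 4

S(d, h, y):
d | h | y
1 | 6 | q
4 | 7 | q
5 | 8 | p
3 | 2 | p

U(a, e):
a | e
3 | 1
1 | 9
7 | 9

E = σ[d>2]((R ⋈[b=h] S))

σ filters on d, owned by the right side.
E' = (R ⋈[b=h] σ[d>2](S))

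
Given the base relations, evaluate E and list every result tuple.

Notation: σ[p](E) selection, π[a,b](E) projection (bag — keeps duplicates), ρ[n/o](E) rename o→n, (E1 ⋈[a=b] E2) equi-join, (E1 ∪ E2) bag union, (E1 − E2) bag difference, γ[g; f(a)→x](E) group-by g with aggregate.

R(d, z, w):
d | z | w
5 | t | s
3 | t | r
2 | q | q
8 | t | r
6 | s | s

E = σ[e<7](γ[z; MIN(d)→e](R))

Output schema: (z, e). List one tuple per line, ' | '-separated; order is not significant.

Per-node cardinality:
  R → 5
  γ[z; MIN(d)→e](R) → 3
  σ[e<7](γ[z; MIN(d)→e](R)) → 3

== RESULT ==
z | e
q | 2
s | 6
t | 3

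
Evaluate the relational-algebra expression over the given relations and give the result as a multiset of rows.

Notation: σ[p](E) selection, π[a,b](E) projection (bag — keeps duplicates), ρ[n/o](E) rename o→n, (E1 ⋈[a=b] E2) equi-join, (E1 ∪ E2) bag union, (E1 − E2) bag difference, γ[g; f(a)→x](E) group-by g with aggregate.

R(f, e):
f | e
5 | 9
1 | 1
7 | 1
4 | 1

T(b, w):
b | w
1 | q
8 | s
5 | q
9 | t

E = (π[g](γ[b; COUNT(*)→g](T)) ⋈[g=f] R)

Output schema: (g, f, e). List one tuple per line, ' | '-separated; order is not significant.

Row counts bottom-up:
  T → 4
  γ[b; COUNT(*)→g](T) → 4
  π[g](γ[b; COUNT(*)→g](T)) → 4
  R → 4
  (π[g](γ[b; COUNT(*)→g](T)) ⋈[g=f] R) → 4

== RESULT ==
g | f | e
1 | 1 | 1
1 | 1 | 1
1 | 1 | 1
1 | 1 | 1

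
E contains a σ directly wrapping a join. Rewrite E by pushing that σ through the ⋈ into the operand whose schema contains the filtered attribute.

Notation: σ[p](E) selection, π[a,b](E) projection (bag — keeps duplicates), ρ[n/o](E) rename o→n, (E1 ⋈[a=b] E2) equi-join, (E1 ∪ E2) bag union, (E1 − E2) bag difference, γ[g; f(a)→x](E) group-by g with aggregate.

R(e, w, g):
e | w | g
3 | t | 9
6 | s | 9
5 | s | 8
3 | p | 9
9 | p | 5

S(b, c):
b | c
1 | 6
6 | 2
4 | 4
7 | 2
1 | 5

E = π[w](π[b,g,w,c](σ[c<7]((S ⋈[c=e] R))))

σ filters on c, owned by the left side.
E' = π[w](π[b,g,w,c]((σ[c<7](S) ⋈[c=e] R)))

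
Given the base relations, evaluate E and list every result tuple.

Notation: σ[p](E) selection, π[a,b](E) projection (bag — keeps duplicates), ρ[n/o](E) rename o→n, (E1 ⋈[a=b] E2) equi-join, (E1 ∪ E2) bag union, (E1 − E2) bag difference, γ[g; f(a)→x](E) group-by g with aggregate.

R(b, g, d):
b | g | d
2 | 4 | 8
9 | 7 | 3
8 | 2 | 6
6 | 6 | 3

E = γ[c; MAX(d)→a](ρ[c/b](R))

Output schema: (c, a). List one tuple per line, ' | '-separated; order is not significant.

Row counts bottom-up:
  R → 4
  ρ[c/b](R) → 4
  γ[c; MAX(d)→a](ρ[c/b](R)) → 4

== RESULT ==
c | a
2 | 8
6 | 3
8 | 6
9 | 3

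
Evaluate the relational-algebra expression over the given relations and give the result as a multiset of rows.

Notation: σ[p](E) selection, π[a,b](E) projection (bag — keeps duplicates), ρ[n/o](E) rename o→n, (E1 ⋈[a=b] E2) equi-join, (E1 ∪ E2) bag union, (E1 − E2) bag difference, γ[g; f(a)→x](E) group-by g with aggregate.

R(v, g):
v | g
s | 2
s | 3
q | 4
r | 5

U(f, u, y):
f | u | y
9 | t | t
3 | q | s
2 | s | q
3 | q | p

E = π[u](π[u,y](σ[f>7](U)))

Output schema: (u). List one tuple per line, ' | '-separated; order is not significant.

Row counts bottom-up:
  U → 4
  σ[f>7](U) → 1
  π[u,y](σ[f>7](U)) → 1
  π[u](π[u,y](σ[f>7](U))) → 1

== RESULT ==
u
t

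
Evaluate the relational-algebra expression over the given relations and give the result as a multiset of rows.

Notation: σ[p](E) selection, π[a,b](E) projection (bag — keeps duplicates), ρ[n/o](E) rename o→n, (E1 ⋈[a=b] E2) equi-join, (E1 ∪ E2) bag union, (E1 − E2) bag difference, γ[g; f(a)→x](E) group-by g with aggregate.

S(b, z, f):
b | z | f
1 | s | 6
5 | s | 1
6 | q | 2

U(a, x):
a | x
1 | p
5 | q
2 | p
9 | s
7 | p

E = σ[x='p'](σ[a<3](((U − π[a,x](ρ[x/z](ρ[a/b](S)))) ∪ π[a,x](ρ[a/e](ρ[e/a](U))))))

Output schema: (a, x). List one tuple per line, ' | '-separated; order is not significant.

Row counts bottom-up:
  U → 5
  S → 3
  ρ[a/b](S) → 3
  ρ[x/z](ρ[a/b](S)) → 3
  π[a,x](ρ[x/z](ρ[a/b](S))) → 3
  (U − π[a,x](ρ[x/z](ρ[a/b](S)))) → 5
  U → 5
  ρ[e/a](U) → 5
  ρ[a/e](ρ[e/a](U)) → 5
  π[a,x](ρ[a/e](ρ[e/a](U))) → 5
  ((U − π[a,x](ρ[x/z](ρ[a/b](S)))) ∪ π[a,x](ρ[a/e](ρ[e/a](U)))) → 10
  σ[a<3](((U − π[a,x](ρ[x/z](ρ[a/b](S)))) ∪ π[a,x](ρ[a/e](ρ[e/a](U))))) → 4
  σ[x='p'](σ[a<3](((U − π[a,x](ρ[x/z](ρ[a/b](S)))) ∪ π[a,x](ρ[a/e](ρ[e/a](U)))))) → 4

== RESULT ==
a | x
1 | p
1 | p
2 | p
2 | p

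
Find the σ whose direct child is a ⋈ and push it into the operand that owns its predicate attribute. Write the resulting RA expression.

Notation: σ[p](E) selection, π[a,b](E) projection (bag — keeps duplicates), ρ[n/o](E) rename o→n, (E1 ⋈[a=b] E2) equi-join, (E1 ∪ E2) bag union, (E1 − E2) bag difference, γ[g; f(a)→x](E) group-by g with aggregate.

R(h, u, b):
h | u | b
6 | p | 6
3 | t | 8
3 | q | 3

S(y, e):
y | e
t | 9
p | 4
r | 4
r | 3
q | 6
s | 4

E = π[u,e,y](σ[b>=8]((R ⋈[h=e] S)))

σ filters on b, owned by the left side.
E' = π[u,e,y]((σ[b>=8](R) ⋈[h=e] S))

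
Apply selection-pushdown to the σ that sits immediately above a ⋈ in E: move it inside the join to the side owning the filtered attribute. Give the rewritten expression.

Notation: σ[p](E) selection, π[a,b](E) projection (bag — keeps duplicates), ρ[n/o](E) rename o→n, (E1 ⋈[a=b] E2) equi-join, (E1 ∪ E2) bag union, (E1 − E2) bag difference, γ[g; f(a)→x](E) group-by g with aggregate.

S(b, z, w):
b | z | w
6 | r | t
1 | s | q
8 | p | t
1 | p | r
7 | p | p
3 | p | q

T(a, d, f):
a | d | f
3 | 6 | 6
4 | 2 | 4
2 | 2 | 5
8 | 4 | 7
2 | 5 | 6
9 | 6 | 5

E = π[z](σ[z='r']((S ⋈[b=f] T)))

σ filters on z, owned by the left side.
E' = π[z]((σ[z='r'](S) ⋈[b=f] T))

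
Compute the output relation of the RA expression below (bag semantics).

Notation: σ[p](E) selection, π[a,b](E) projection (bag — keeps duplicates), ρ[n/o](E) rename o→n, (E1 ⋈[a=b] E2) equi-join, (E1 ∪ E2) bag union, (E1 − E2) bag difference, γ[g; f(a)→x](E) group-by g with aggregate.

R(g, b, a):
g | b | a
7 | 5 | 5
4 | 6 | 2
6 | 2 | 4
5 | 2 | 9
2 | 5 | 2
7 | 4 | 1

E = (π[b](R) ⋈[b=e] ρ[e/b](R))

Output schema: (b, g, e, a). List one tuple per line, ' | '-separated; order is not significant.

Row counts bottom-up:
  R → 6
  π[b](R) → 6
  R → 6
  ρ[e/b](R) → 6
  (π[b](R) ⋈[b=e] ρ[e/b](R)) → 10

== RESULT ==
b | g | e | a
2 | 5 | 2 | 9
2 | 5 | 2 | 9
2 | 6 | 2 | 4
2 | 6 | 2 | 4
4 | 7 | 4 | 1
5 | 2 | 5 | 2
5 | 2 | 5 | 2
5 | 7 | 5 | 5
5 | 7 | 5 | 5
6 | 4 | 6 | 2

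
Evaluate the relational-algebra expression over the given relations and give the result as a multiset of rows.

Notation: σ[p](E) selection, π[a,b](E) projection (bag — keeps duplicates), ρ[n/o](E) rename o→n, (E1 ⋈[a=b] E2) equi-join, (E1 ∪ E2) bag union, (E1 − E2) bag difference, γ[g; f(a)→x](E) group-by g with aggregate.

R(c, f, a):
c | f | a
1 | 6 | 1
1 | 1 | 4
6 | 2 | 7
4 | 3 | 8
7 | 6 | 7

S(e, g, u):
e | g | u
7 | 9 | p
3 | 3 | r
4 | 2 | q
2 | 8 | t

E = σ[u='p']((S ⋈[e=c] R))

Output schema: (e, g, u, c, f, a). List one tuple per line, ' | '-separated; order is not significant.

Stepwise |·|:
  S → 4
  R → 5
  (S ⋈[e=c] R) → 2
  σ[u='p']((S ⋈[e=c] R)) → 1

== RESULT ==
e | g | u | c | f | a
7 | 9 | p | 7 | 6 | 7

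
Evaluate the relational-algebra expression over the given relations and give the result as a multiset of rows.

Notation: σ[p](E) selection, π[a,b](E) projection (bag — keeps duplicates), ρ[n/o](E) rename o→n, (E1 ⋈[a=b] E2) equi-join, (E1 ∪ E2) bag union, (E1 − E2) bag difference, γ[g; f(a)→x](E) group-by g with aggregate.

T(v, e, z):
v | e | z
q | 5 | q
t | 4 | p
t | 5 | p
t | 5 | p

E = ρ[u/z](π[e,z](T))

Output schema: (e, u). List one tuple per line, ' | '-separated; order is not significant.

Subexpression sizes:
  T → 4
  π[e,z](T) → 4
  ρ[u/z](π[e,z](T)) → 4

== RESULT ==
e | u
4 | p
5 | p
5 | p
5 | q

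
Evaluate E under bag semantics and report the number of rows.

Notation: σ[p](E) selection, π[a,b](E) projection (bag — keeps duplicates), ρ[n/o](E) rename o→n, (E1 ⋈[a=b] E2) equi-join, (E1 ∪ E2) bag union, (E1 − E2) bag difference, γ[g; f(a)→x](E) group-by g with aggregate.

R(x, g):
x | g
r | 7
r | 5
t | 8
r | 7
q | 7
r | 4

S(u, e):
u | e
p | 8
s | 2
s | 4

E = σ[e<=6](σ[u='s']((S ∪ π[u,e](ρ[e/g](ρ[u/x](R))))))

Stepwise |·|:
  S → 3
  R → 6
  ρ[u/x](R) → 6
  ρ[e/g](ρ[u/x](R)) → 6
  π[u,e](ρ[e/g](ρ[u/x](R))) → 6
  (S ∪ π[u,e](ρ[e/g](ρ[u/x](R)))) → 9
  σ[u='s']((S ∪ π[u,e](ρ[e/g](ρ[u/x](R))))) → 2
  σ[e<=6](σ[u='s']((S ∪ π[u,e](ρ[e/g](ρ[u/x](R)))))) → 2

|E| = 2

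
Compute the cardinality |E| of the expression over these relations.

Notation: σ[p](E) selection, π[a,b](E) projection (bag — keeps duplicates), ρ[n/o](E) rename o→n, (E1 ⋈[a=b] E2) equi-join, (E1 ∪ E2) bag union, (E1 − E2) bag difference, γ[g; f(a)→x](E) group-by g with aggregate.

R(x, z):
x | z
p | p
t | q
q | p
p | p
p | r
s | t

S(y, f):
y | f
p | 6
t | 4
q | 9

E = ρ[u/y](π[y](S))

Subexpression sizes:
  S → 3
  π[y](S) → 3
  ρ[u/y](π[y](S)) → 3

|E| = 3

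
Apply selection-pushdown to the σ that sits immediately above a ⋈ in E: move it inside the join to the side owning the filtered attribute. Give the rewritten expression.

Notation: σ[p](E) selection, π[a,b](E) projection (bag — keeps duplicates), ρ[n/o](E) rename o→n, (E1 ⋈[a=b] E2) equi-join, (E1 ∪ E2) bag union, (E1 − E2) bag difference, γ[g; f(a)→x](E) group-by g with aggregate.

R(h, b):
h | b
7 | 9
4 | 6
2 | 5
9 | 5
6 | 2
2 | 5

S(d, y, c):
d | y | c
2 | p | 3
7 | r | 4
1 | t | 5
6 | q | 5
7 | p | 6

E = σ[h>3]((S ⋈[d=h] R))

σ filters on h, owned by the right side.
E' = (S ⋈[d=h] σ[h>3](R))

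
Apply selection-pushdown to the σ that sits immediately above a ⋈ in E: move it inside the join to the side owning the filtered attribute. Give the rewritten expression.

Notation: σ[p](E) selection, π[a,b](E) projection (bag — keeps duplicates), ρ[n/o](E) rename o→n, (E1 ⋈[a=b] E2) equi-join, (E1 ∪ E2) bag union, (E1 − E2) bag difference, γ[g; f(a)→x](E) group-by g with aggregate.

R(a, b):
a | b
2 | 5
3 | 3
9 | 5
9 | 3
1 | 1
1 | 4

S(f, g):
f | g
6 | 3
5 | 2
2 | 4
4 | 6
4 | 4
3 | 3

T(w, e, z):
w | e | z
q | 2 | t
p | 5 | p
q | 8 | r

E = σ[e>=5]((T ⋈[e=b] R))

σ filters on e, owned by the left side.
E' = (σ[e>=5](T) ⋈[e=b] R)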